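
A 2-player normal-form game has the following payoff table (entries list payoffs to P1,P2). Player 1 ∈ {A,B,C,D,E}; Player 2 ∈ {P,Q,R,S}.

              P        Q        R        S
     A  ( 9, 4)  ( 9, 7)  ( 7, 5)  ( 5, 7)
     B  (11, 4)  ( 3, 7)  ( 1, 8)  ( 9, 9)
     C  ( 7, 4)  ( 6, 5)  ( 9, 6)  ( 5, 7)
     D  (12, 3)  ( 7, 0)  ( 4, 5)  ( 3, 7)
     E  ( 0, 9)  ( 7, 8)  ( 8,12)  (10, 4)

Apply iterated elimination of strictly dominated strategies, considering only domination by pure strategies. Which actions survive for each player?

Survivors P1:{A,C,E} P2:{Q,R,S}

P2 drop P (R beats it: A:5>4 B:8>4 C:6>4 D:5>3 E:12>9)
P1 drop B (E beats it: Q:7>3 R:8>1 S:10>9)
P1 drop D (A beats it: Q:9>7 R:7>4 S:5>3)
P1→{A,C,E} P2→{Q,R,S}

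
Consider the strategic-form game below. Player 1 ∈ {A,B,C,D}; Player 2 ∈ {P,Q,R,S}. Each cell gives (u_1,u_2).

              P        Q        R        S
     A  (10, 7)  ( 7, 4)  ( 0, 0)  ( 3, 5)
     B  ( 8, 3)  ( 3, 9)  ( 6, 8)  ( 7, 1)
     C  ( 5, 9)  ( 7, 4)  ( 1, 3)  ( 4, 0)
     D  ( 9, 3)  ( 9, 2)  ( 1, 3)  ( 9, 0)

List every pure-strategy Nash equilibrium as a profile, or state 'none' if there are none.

(A,P): NE
(A,Q): not NE [P1→D gives 9>7; P2→P gives 7>4]
(A,R): not NE [P1→B gives 6>0; P2→P gives 7>0]
(A,S): not NE [P1→D gives 9>3; P2→P gives 7>5]
(B,P): not NE [P1→A gives 10>8; P2→Q gives 9>3]
(B,Q): not NE [P1→D gives 9>3]
(B,R): not NE [P2→Q gives 9>8]
(B,S): not NE [P1→D gives 9>7; P2→Q gives 9>1]
(C,P): not NE [P1→A gives 10>5]
(C,Q): not NE [P1→D gives 9>7; P2→P gives 9>4]
(C,R): not NE [P1→B gives 6>1; P2→P gives 9>3]
(C,S): not NE [P1→D gives 9>4; P2→P gives 9>0]
(D,P): not NE [P1→A gives 10>9]
(D,Q): not NE [P2→R gives 3>2]
(D,R): not NE [P1→B gives 6>1]
(D,S): not NE [P2→R gives 3>0]

PSNE = {(A,P)}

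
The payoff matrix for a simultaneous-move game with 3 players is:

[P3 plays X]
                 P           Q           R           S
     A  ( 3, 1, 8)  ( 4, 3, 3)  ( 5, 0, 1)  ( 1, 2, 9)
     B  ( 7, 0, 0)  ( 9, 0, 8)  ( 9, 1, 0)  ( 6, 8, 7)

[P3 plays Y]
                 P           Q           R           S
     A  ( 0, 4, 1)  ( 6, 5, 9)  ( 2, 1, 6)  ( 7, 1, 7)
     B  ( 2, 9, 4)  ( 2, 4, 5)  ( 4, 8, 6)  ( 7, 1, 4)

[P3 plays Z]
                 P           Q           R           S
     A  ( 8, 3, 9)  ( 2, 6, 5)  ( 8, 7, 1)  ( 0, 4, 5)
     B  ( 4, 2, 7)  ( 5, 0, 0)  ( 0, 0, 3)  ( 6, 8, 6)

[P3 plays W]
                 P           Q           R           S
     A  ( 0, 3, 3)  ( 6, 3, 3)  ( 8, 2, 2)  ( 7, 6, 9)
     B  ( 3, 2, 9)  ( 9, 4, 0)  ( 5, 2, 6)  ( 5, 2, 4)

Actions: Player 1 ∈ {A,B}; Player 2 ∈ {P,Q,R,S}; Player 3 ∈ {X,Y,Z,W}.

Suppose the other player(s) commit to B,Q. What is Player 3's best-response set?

u_3(X vs B,Q) = 8
u_3(Y vs B,Q) = 5
u_3(Z vs B,Q) = 0
u_3(W vs B,Q) = 0
max payoff 8 at {X}

BR_3 = {X}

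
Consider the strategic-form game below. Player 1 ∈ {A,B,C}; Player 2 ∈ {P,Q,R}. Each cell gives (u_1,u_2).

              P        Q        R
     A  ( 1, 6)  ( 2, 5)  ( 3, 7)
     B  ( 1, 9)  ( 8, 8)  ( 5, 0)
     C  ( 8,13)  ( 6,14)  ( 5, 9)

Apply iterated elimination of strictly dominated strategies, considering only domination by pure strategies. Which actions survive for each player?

IESDS → P1:{B,C} P2:{P,Q}

P1 drop A (C beats it: P:8>1 Q:6>2 R:5>3)
P2 drop R (P beats it: B:9>0 C:13>9)
P1→{B,C} P2→{P,Q}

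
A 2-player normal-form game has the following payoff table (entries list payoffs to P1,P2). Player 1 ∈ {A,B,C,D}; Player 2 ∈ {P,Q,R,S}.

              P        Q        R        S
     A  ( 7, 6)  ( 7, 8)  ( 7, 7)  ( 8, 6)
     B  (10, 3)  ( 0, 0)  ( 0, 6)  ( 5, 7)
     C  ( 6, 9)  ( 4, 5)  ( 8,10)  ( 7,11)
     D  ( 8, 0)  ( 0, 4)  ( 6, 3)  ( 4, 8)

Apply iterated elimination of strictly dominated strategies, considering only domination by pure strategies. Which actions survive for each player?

Survivors P1:{A,C} P2:{Q,R,S}

P2 drop P (R beats it: A:7>6 B:6>3 C:10>9 D:3>0)
P1 drop B (A beats it: Q:7>0 R:7>0 S:8>5)
P1 drop D (A beats it: Q:7>0 R:7>6 S:8>4)
P1→{A,C} P2→{Q,R,S}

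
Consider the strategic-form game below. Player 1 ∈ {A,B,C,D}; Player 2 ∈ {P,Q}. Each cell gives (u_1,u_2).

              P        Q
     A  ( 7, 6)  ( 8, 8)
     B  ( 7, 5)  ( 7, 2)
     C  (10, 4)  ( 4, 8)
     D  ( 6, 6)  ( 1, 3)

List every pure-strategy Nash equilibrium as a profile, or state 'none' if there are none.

NE set: (A,Q)

(A,P): not NE [P1→C gives 10>7; P2→Q gives 8>6]
(A,Q): NE
(B,P): not NE [P1→C gives 10>7]
(B,Q): not NE [P1→A gives 8>7; P2→P gives 5>2]
(C,P): not NE [P2→Q gives 8>4]
(C,Q): not NE [P1→A gives 8>4]
(D,P): not NE [P1→C gives 10>6]
(D,Q): not NE [P1→A gives 8>1; P2→P gives 6>3]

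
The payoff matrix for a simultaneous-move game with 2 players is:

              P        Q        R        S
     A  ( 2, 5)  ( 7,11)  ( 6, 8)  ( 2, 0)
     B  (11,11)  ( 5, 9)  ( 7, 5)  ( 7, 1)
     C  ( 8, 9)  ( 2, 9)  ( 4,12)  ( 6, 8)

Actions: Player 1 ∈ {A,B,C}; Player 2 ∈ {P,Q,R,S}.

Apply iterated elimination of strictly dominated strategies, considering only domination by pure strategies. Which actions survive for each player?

IESDS → P1:{A,B} P2:{P,Q}

P1 drop C (B beats it: P:11>8 Q:5>2 R:7>4 S:7>6)
P2 drop R (Q beats it: A:11>8 B:9>5)
P2 drop S (P beats it: A:5>0 B:11>1)
P1→{A,B} P2→{P,Q}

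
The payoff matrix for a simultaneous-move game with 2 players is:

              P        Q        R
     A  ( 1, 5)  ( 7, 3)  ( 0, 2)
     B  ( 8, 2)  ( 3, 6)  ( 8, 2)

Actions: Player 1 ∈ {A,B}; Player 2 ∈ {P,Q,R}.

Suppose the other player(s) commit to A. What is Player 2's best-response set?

u_2(P vs A) = 5
u_2(Q vs A) = 3
u_2(R vs A) = 2
max payoff 5 at {P}

BR_2 = {P}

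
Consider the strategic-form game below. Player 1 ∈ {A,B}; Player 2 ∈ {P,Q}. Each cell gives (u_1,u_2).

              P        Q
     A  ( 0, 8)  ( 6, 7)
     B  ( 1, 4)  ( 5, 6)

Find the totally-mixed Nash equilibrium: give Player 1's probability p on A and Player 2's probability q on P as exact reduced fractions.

P1 mixes 2/3 on A; P2 mixes 1/2 on P

P1 indiff ⇒ q·0+(1-q)·6 = q·1+(1-q)·5 ⇒ q(-1) = (1-q)(-1) ⇒ q = 1/2
P2 indiff ⇒ p·8+(1-p)·4 = p·7+(1-p)·6 ⇒ p(1) = (1-p)(2) ⇒ p = 2/3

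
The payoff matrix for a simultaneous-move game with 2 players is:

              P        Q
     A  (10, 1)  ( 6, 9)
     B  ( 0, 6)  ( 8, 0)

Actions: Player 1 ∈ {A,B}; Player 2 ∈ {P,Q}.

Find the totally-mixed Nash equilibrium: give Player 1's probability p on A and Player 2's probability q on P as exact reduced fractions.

P1 indiff ⇒ q·10+(1-q)·6 = q·0+(1-q)·8 ⇒ q(10) = (1-q)(2) ⇒ q = 1/6
P2 indiff ⇒ p·1+(1-p)·6 = p·9+(1-p)·0 ⇒ p(-8) = (1-p)(-6) ⇒ p = 3/7

p=3/7, q=1/6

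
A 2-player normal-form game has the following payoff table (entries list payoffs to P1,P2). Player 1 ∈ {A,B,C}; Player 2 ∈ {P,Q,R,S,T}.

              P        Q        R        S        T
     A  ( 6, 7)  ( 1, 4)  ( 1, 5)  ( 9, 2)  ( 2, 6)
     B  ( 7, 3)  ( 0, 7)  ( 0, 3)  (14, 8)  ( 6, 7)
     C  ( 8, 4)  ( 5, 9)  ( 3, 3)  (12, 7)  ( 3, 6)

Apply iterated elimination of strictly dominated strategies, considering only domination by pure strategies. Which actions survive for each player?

Survivors P1:{B,C} P2:{Q,S}

P1 drop A (C beats it: P:8>6 Q:5>1 R:3>1 S:12>9 T:3>2)
P2 drop P (Q beats it: B:7>3 C:9>4)
P2 drop R (Q beats it: B:7>3 C:9>3)
P2 drop T (S beats it: B:8>7 C:7>6)
P1→{B,C} P2→{Q,S}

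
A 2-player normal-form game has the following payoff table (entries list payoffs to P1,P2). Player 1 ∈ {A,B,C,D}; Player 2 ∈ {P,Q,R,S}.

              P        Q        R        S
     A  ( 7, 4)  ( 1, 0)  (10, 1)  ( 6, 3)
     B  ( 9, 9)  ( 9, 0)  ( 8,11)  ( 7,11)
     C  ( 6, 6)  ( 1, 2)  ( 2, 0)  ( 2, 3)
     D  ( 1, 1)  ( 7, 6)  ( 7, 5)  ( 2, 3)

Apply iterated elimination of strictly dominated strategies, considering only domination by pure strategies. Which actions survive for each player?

P1 drop C (B beats it: P:9>6 Q:9>1 R:8>2 S:7>2)
P1 drop D (B beats it: P:9>1 Q:9>7 R:8>7 S:7>2)
P2 drop Q (P beats it: A:4>0 B:9>0)
P1→{A,B} P2→{P,R,S}

Remaining: P1:{A,B} P2:{P,R,S}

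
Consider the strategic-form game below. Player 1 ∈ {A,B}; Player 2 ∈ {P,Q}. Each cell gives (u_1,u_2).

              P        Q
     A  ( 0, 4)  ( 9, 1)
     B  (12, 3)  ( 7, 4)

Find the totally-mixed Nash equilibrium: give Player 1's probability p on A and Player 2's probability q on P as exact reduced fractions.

P1 indiff ⇒ q·0+(1-q)·9 = q·12+(1-q)·7 ⇒ q(-12) = (1-q)(-2) ⇒ q = 1/7
P2 indiff ⇒ p·4+(1-p)·3 = p·1+(1-p)·4 ⇒ p(3) = (1-p)(1) ⇒ p = 1/4

p=1/4, q=1/7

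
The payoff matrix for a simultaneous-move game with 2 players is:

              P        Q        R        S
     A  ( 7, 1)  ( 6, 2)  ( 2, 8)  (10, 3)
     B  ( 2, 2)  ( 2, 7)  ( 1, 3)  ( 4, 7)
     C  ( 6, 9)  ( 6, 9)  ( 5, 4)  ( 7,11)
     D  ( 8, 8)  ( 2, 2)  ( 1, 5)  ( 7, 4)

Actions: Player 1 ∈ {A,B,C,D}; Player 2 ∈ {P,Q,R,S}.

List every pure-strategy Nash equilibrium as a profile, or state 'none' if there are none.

Nash profiles: (D,P)

(A,P): not NE [P1→D gives 8>7; P2→R gives 8>1]
(A,Q): not NE [P2→R gives 8>2]
(A,R): not NE [P1→C gives 5>2]
(A,S): not NE [P2→R gives 8>3]
(B,P): not NE [P1→D gives 8>2; P2→S gives 7>2]
(B,Q): not NE [P1→C gives 6>2]
(B,R): not NE [P1→C gives 5>1; P2→S gives 7>3]
(B,S): not NE [P1→A gives 10>4]
(C,P): not NE [P1→D gives 8>6; P2→S gives 11>9]
(C,Q): not NE [P2→S gives 11>9]
(C,R): not NE [P2→S gives 11>4]
(C,S): not NE [P1→A gives 10>7]
(D,P): NE
(D,Q): not NE [P1→C gives 6>2; P2→P gives 8>2]
(D,R): not NE [P1→C gives 5>1; P2→P gives 8>5]
(D,S): not NE [P1→A gives 10>7; P2→P gives 8>4]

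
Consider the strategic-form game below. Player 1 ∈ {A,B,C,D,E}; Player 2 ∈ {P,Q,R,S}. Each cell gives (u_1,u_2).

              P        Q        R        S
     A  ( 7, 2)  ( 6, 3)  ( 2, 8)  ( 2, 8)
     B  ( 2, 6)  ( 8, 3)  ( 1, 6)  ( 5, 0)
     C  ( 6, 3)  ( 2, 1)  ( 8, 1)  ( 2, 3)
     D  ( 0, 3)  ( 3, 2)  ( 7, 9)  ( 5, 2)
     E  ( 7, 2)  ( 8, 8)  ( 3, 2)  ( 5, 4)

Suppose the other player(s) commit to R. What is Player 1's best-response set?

u_1(A vs R) = 2
u_1(B vs R) = 1
u_1(C vs R) = 8
u_1(D vs R) = 7
u_1(E vs R) = 3
max payoff 8 at {C}

argmax u_1 = {C}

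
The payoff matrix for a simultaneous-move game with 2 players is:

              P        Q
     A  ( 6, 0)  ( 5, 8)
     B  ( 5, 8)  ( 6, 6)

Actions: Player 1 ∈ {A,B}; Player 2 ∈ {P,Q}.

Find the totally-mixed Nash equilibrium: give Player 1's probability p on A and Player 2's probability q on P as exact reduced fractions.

P1 indiff ⇒ q·6+(1-q)·5 = q·5+(1-q)·6 ⇒ q(1) = (1-q)(1) ⇒ q = 1/2
P2 indiff ⇒ p·0+(1-p)·8 = p·8+(1-p)·6 ⇒ p(-8) = (1-p)(-2) ⇒ p = 1/5

p=1/5, q=1/2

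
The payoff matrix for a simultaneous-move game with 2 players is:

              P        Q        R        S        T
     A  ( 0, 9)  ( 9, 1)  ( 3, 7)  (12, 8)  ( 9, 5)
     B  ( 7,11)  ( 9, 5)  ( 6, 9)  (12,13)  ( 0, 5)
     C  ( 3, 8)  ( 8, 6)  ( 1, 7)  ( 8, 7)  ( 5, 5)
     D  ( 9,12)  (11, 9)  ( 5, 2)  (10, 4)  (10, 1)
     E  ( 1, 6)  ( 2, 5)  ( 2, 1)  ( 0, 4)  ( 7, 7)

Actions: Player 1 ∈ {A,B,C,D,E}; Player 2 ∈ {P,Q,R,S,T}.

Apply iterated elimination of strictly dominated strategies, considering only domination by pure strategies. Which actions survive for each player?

IESDS → P1:{A,B,D} P2:{P,S}

P1 drop C (D beats it: P:9>3 Q:11>8 R:5>1 S:10>8 T:10>5)
P1 drop E (D beats it: P:9>1 Q:11>2 R:5>2 S:10>0 T:10>7)
P2 drop Q (P beats it: A:9>1 B:11>5 D:12>9)
P2 drop R (P beats it: A:9>7 B:11>9 D:12>2)
P2 drop T (P beats it: A:9>5 B:11>5 D:12>1)
P1→{A,B,D} P2→{P,S}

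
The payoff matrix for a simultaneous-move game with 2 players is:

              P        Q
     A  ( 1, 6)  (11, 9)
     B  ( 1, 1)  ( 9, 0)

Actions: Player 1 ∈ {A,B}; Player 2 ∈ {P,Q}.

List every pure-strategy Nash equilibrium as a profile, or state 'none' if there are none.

(A,P): not NE [P2→Q gives 9>6]
(A,Q): NE
(B,P): NE
(B,Q): not NE [P1→A gives 11>9; P2→P gives 1>0]

Nash profiles: (A,Q), (B,P)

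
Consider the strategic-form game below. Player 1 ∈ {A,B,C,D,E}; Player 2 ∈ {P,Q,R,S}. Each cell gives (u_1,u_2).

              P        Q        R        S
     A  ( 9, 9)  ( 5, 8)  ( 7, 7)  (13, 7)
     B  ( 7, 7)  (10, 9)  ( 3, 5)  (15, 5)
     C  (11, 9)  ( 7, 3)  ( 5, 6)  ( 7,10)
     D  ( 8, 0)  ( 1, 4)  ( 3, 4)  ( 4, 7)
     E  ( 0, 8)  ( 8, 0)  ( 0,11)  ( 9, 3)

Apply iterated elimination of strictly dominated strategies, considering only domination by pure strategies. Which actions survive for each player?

Survivors P1:{A,B,C} P2:{P,Q,S}

P1 drop D (A beats it: P:9>8 Q:5>1 R:7>3 S:13>4)
P1 drop E (B beats it: P:7>0 Q:10>8 R:3>0 S:15>9)
P2 drop R (P beats it: A:9>7 B:7>5 C:9>6)
P1→{A,B,C} P2→{P,Q,S}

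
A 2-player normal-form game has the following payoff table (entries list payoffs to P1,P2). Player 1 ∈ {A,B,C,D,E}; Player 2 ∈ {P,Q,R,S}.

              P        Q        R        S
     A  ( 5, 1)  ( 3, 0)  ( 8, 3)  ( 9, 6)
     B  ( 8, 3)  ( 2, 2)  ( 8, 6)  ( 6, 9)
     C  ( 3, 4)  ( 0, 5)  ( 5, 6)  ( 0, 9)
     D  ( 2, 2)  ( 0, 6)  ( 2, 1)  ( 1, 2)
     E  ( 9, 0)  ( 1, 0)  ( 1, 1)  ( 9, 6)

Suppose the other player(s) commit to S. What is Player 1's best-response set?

u_1(A vs S) = 9
u_1(B vs S) = 6
u_1(C vs S) = 0
u_1(D vs S) = 1
u_1(E vs S) = 9
max payoff 9 at {A,E}

P1 best: {A,E}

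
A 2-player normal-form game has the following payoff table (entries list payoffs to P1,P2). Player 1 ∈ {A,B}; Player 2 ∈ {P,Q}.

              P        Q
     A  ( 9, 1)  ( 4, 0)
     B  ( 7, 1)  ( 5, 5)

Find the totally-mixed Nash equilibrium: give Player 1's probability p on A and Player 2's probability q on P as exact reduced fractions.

P1 mixes 4/5 on A; P2 mixes 1/3 on P

P1 indiff ⇒ q·9+(1-q)·4 = q·7+(1-q)·5 ⇒ q(2) = (1-q)(1) ⇒ q = 1/3
P2 indiff ⇒ p·1+(1-p)·1 = p·0+(1-p)·5 ⇒ p(1) = (1-p)(4) ⇒ p = 4/5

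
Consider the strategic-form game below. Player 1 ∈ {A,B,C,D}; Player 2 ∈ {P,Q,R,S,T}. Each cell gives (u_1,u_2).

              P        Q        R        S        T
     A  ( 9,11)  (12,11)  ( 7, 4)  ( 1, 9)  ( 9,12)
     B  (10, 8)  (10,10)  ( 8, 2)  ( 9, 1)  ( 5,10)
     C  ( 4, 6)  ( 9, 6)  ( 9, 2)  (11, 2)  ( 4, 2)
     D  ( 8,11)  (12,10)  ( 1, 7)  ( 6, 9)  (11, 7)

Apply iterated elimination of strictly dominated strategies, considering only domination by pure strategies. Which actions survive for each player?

P2 drop R (P beats it: A:11>4 B:8>2 C:6>2 D:11>7)
P2 drop S (P beats it: A:11>9 B:8>1 C:6>2 D:11>9)
P1 drop C (A beats it: P:9>4 Q:12>9 T:9>4)
P1→{A,B,D} P2→{P,Q,T}

Survivors P1:{A,B,D} P2:{P,Q,T}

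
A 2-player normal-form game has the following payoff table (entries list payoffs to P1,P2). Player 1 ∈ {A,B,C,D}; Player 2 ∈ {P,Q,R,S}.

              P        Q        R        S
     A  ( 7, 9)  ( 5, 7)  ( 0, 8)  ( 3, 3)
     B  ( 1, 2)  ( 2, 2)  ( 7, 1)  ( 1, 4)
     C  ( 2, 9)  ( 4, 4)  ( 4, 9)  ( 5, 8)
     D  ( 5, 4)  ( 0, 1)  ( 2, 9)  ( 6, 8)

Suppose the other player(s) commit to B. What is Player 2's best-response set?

P2 best: {S}

u_2(P vs B) = 2
u_2(Q vs B) = 2
u_2(R vs B) = 1
u_2(S vs B) = 4
max payoff 4 at {S}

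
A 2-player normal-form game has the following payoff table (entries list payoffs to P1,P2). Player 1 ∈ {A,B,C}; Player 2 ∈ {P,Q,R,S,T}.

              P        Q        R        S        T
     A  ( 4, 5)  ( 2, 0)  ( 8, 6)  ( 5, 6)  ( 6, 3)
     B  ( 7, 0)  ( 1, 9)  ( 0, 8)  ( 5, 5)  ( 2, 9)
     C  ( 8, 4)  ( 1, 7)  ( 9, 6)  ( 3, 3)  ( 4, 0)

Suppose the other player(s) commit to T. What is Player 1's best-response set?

u_1(A vs T) = 6
u_1(B vs T) = 2
u_1(C vs T) = 4
max payoff 6 at {A}

P1 best: {A}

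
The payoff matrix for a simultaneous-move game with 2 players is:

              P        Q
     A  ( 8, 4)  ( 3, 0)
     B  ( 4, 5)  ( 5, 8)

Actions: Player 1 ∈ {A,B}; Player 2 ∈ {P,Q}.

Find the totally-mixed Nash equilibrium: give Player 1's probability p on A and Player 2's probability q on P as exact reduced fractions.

p=3/7, q=1/3

P1 indiff ⇒ q·8+(1-q)·3 = q·4+(1-q)·5 ⇒ q(4) = (1-q)(2) ⇒ q = 1/3
P2 indiff ⇒ p·4+(1-p)·5 = p·0+(1-p)·8 ⇒ p(4) = (1-p)(3) ⇒ p = 3/7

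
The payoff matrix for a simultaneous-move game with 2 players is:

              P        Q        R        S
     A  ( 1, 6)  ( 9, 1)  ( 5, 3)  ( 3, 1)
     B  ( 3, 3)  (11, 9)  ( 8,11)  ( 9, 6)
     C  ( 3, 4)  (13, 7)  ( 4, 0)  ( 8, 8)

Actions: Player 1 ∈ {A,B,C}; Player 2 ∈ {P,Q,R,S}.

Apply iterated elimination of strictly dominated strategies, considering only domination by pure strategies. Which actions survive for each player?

P1 drop A (B beats it: P:3>1 Q:11>9 R:8>5 S:9>3)
P2 drop P (Q beats it: B:9>3 C:7>4)
P1→{B,C} P2→{Q,R,S}

Remaining: P1:{B,C} P2:{Q,R,S}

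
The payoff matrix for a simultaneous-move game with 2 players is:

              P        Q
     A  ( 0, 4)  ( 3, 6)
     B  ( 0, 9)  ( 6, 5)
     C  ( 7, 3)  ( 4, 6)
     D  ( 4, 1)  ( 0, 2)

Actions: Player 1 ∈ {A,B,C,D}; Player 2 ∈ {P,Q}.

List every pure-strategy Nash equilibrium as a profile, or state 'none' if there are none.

(A,P): not NE [P1→C gives 7>0; P2→Q gives 6>4]
(A,Q): not NE [P1→B gives 6>3]
(B,P): not NE [P1→C gives 7>0]
(B,Q): not NE [P2→P gives 9>5]
(C,P): not NE [P2→Q gives 6>3]
(C,Q): not NE [P1→B gives 6>4]
(D,P): not NE [P1→C gives 7>4; P2→Q gives 2>1]
(D,Q): not NE [P1→B gives 6>0]

Equilibria: none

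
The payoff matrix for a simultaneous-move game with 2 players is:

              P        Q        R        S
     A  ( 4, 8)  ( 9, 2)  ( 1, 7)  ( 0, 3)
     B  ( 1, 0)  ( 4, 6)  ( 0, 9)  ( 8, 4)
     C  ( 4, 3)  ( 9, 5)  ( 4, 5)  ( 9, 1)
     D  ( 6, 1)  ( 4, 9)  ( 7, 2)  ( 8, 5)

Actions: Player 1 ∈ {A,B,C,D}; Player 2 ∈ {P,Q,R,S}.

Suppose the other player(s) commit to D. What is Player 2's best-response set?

u_2(P vs D) = 1
u_2(Q vs D) = 9
u_2(R vs D) = 2
u_2(S vs D) = 5
max payoff 9 at {Q}

P2 best: {Q}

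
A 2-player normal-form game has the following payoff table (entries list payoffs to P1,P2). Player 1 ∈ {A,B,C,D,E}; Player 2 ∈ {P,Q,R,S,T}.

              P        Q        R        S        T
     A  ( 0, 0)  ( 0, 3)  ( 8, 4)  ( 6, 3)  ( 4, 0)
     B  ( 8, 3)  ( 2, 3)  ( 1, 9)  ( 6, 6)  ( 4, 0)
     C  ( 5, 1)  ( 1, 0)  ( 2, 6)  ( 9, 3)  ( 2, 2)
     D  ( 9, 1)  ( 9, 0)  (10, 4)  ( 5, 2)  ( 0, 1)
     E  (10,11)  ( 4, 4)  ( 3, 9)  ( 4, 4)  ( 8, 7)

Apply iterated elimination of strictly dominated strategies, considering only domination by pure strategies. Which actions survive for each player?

P2 drop Q (R beats it: A:4>3 B:9>3 C:6>0 D:4>0 E:9>4)
P2 drop S (R beats it: A:4>3 B:9>6 C:6>3 D:4>2 E:9>4)
P1 drop B (E beats it: P:10>8 R:3>1 T:8>4)
P1 drop C (E beats it: P:10>5 R:3>2 T:8>2)
P2 drop T (R beats it: A:4>0 D:4>1 E:9>7)
P1 drop A (D beats it: P:9>0 R:10>8)
P1→{D,E} P2→{P,R}

Remaining: P1:{D,E} P2:{P,R}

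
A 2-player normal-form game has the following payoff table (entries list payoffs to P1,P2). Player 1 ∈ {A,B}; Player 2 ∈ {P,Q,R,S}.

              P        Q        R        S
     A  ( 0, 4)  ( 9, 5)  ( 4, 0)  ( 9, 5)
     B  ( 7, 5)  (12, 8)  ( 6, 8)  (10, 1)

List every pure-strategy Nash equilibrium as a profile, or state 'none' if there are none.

(A,P): not NE [P1→B gives 7>0; P2→S gives 5>4]
(A,Q): not NE [P1→B gives 12>9]
(A,R): not NE [P1→B gives 6>4; P2→S gives 5>0]
(A,S): not NE [P1→B gives 10>9]
(B,P): not NE [P2→R gives 8>5]
(B,Q): NE
(B,R): NE
(B,S): not NE [P2→R gives 8>1]

NE set: (B,Q), (B,R)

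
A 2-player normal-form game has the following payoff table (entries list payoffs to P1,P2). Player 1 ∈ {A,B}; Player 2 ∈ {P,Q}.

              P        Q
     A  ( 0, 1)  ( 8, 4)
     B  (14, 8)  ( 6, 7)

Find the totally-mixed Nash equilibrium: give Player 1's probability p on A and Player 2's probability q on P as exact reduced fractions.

P1 indiff ⇒ q·0+(1-q)·8 = q·14+(1-q)·6 ⇒ q(-14) = (1-q)(-2) ⇒ q = 1/8
P2 indiff ⇒ p·1+(1-p)·8 = p·4+(1-p)·7 ⇒ p(-3) = (1-p)(-1) ⇒ p = 1/4

P1 mixes 1/4 on A; P2 mixes 1/8 on P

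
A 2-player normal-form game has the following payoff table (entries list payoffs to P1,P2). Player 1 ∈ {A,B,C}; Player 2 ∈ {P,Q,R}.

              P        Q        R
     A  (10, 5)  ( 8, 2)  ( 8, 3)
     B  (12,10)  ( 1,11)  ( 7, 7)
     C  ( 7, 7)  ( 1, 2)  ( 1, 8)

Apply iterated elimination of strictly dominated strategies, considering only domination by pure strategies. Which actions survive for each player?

Survivors P1:{A,B} P2:{P,Q}

P1 drop C (A beats it: P:10>7 Q:8>1 R:8>1)
P2 drop R (P beats it: A:5>3 B:10>7)
P1→{A,B} P2→{P,Q}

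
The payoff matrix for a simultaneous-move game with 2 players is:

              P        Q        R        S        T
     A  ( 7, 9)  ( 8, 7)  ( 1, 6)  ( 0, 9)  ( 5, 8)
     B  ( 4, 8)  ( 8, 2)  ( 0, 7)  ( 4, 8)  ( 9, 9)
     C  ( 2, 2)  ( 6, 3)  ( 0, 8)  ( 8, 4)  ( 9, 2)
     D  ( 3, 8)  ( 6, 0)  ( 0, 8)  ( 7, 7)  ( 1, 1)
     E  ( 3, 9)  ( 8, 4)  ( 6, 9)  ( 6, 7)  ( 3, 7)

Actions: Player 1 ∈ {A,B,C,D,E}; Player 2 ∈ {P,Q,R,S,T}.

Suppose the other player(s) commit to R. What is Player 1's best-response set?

BR_1 = {E}

u_1(A vs R) = 1
u_1(B vs R) = 0
u_1(C vs R) = 0
u_1(D vs R) = 0
u_1(E vs R) = 6
max payoff 6 at {E}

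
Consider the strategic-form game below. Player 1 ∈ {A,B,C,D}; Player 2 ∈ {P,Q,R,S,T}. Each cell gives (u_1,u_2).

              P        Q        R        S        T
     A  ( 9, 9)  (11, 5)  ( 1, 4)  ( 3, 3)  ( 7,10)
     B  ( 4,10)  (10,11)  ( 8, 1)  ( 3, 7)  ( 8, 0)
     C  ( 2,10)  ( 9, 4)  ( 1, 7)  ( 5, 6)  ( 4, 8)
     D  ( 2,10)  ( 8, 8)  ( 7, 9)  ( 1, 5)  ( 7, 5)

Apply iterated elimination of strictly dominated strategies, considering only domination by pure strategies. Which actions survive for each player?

P1 drop D (B beats it: P:4>2 Q:10>8 R:8>7 S:3>1 T:8>7)
P2 drop R (P beats it: A:9>4 B:10>1 C:10>7)
P2 drop S (P beats it: A:9>3 B:10>7 C:10>6)
P1 drop C (A beats it: P:9>2 Q:11>9 T:7>4)
P1→{A,B} P2→{P,Q,T}

Survivors P1:{A,B} P2:{P,Q,T}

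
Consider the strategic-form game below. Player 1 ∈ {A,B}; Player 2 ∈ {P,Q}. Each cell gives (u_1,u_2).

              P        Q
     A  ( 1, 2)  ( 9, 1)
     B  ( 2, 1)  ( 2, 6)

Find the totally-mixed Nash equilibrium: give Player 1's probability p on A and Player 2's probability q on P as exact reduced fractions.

P1 indiff ⇒ q·1+(1-q)·9 = q·2+(1-q)·2 ⇒ q(-1) = (1-q)(-7) ⇒ q = 7/8
P2 indiff ⇒ p·2+(1-p)·1 = p·1+(1-p)·6 ⇒ p(1) = (1-p)(5) ⇒ p = 5/6

p=5/6, q=7/8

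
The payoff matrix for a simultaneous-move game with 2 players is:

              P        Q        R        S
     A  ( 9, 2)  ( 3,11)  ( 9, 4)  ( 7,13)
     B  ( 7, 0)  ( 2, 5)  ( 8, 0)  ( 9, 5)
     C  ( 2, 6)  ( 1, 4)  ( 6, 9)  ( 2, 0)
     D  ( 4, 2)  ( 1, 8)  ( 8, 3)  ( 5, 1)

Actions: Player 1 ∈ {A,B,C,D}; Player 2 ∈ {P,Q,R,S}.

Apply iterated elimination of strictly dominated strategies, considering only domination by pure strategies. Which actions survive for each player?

P1 drop C (A beats it: P:9>2 Q:3>1 R:9>6 S:7>2)
P1 drop D (A beats it: P:9>4 Q:3>1 R:9>8 S:7>5)
P2 drop P (Q beats it: A:11>2 B:5>0)
P2 drop R (Q beats it: A:11>4 B:5>0)
P1→{A,B} P2→{Q,S}

Remaining: P1:{A,B} P2:{Q,S}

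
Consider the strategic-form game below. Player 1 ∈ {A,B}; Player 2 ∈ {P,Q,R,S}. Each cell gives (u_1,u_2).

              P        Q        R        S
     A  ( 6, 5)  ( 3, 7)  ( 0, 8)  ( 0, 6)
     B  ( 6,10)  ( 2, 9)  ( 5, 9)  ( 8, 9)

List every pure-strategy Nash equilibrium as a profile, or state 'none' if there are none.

Nash profiles: (B,P)

(A,P): not NE [P2→R gives 8>5]
(A,Q): not NE [P2→R gives 8>7]
(A,R): not NE [P1→B gives 5>0]
(A,S): not NE [P1→B gives 8>0; P2→R gives 8>6]
(B,P): NE
(B,Q): not NE [P1→A gives 3>2; P2→P gives 10>9]
(B,R): not NE [P2→P gives 10>9]
(B,S): not NE [P2→P gives 10>9]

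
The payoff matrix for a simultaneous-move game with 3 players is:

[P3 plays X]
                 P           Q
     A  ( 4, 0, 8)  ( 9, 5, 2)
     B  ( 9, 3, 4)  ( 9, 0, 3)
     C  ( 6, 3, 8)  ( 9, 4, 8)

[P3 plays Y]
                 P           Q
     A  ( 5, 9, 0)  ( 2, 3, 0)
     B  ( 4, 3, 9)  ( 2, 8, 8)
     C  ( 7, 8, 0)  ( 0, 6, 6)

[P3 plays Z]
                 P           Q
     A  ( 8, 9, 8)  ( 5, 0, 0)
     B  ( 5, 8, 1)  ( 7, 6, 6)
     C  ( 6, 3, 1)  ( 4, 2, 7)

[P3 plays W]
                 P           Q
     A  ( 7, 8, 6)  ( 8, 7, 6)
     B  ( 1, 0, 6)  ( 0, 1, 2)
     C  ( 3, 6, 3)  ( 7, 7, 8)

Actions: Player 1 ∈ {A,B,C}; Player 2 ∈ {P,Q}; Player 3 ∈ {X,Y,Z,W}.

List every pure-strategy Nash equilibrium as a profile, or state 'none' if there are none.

Nash profiles: (A,P,Z), (B,Q,Y), (C,Q,X)

(A,P,X): not NE [P1→B gives 9>4; P2→Q gives 5>0]
(A,P,Y): not NE [P1→C gives 7>5; P3→Z gives 8>0]
(A,P,Z): NE
(A,P,W): not NE [P3→Z gives 8>6]
(A,Q,X): not NE [P3→W gives 6>2]
(A,Q,Y): not NE [P2→P gives 9>3; P3→W gives 6>0]
(A,Q,Z): not NE [P1→B gives 7>5; P2→P gives 9>0; P3→W gives 6>0]
(A,Q,W): not NE [P2→P gives 8>7]
(B,P,X): not NE [P3→Y gives 9>4]
(B,P,Y): not NE [P1→C gives 7>4; P2→Q gives 8>3]
(B,P,Z): not NE [P1→A gives 8>5; P3→Y gives 9>1]
(B,P,W): not NE [P1→A gives 7>1; P2→Q gives 1>0; P3→Y gives 9>6]
(B,Q,X): not NE [P2→P gives 3>0; P3→Y gives 8>3]
(B,Q,Y): NE
(B,Q,Z): not NE [P2→P gives 8>6; P3→Y gives 8>6]
(B,Q,W): not NE [P1→A gives 8>0; P3→Y gives 8>2]
(C,P,X): not NE [P1→B gives 9>6; P2→Q gives 4>3]
(C,P,Y): not NE [P3→X gives 8>0]
(C,P,Z): not NE [P1→A gives 8>6; P3→X gives 8>1]
(C,P,W): not NE [P1→A gives 7>3; P2→Q gives 7>6; P3→X gives 8>3]
(C,Q,X): NE
(C,Q,Y): not NE [P1→B gives 2>0; P2→P gives 8>6; P3→W gives 8>6]
(C,Q,Z): not NE [P1→B gives 7>4; P2→P gives 3>2; P3→W gives 8>7]
(C,Q,W): not NE [P1→A gives 8>7]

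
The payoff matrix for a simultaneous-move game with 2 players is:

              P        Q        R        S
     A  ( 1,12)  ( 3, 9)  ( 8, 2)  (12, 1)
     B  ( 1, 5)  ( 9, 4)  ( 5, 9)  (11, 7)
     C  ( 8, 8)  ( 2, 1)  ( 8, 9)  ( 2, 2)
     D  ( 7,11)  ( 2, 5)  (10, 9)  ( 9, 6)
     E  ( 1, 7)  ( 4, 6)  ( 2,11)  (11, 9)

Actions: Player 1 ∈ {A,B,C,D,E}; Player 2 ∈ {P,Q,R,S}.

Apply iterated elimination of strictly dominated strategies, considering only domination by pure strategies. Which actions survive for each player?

IESDS → P1:{C,D} P2:{P,R}

P2 drop Q (P beats it: A:12>9 B:5>4 C:8>1 D:11>5 E:7>6)
P2 drop S (R beats it: A:2>1 B:9>7 C:9>2 D:9>6 E:11>9)
P1 drop A (D beats it: P:7>1 R:10>8)
P1 drop B (C beats it: P:8>1 R:8>5)
P1 drop E (C beats it: P:8>1 R:8>2)
P1→{C,D} P2→{P,R}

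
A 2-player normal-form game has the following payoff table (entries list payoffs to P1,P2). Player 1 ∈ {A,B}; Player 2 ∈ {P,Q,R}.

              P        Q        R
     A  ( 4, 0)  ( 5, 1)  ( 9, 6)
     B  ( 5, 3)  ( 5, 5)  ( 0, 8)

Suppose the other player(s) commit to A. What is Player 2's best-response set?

argmax u_2 = {R}

u_2(P vs A) = 0
u_2(Q vs A) = 1
u_2(R vs A) = 6
max payoff 6 at {R}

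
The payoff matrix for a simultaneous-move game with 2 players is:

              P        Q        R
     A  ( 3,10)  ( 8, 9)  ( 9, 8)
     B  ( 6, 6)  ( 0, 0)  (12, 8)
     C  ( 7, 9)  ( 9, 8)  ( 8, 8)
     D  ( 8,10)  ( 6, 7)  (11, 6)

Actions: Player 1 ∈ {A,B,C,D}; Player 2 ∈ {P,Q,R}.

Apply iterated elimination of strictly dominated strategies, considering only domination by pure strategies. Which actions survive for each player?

IESDS → P1:{B,D} P2:{P,R}

P2 drop Q (P beats it: A:10>9 B:6>0 C:9>8 D:10>7)
P1 drop A (B beats it: P:6>3 R:12>9)
P1 drop C (D beats it: P:8>7 R:11>8)
P1→{B,D} P2→{P,R}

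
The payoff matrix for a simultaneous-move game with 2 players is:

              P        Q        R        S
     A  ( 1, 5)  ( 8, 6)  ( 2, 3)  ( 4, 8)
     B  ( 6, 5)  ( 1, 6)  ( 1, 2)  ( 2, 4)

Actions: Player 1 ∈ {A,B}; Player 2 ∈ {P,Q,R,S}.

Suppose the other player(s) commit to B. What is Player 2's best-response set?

BR_2 = {Q}

u_2(P vs B) = 5
u_2(Q vs B) = 6
u_2(R vs B) = 2
u_2(S vs B) = 4
max payoff 6 at {Q}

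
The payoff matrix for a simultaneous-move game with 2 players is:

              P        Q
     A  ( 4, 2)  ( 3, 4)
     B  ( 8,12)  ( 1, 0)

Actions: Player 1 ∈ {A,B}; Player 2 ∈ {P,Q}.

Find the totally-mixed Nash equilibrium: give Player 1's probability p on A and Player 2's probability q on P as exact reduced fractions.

p=6/7, q=1/3

P1 indiff ⇒ q·4+(1-q)·3 = q·8+(1-q)·1 ⇒ q(-4) = (1-q)(-2) ⇒ q = 1/3
P2 indiff ⇒ p·2+(1-p)·12 = p·4+(1-p)·0 ⇒ p(-2) = (1-p)(-12) ⇒ p = 6/7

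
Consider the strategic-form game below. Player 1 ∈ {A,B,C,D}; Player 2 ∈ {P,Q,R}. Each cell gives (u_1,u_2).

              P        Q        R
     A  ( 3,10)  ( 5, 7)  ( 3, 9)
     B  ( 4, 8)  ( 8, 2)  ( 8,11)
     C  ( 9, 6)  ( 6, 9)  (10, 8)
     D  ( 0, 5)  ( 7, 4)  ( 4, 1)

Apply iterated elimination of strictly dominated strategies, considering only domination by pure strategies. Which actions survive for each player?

P1 drop A (B beats it: P:4>3 Q:8>5 R:8>3)
P1 drop D (B beats it: P:4>0 Q:8>7 R:8>4)
P2 drop P (R beats it: B:11>8 C:8>6)
P1→{B,C} P2→{Q,R}

IESDS → P1:{B,C} P2:{Q,R}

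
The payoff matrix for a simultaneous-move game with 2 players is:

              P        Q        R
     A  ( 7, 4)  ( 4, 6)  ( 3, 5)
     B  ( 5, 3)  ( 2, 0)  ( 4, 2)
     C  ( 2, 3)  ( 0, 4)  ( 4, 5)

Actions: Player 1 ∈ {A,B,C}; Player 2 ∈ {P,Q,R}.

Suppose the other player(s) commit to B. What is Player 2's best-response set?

u_2(P vs B) = 3
u_2(Q vs B) = 0
u_2(R vs B) = 2
max payoff 3 at {P}

P2 best: {P}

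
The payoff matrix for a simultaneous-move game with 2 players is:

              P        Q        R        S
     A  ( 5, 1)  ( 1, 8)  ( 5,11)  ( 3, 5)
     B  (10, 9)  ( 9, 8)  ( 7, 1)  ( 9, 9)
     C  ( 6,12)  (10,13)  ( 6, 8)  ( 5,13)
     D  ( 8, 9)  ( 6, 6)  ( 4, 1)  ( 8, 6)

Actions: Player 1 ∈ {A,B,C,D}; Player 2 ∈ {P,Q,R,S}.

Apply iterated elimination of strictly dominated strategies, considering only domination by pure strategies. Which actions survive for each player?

IESDS → P1:{B,C} P2:{P,Q,S}

P1 drop A (B beats it: P:10>5 Q:9>1 R:7>5 S:9>3)
P1 drop D (B beats it: P:10>8 Q:9>6 R:7>4 S:9>8)
P2 drop R (P beats it: B:9>1 C:12>8)
P1→{B,C} P2→{P,Q,S}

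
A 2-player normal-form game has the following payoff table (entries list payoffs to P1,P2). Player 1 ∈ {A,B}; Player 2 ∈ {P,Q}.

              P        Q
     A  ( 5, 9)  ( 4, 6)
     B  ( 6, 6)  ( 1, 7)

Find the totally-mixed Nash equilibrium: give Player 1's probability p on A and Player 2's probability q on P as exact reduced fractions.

P1 indiff ⇒ q·5+(1-q)·4 = q·6+(1-q)·1 ⇒ q(-1) = (1-q)(-3) ⇒ q = 3/4
P2 indiff ⇒ p·9+(1-p)·6 = p·6+(1-p)·7 ⇒ p(3) = (1-p)(1) ⇒ p = 1/4

(p,q) = (1/4, 3/4)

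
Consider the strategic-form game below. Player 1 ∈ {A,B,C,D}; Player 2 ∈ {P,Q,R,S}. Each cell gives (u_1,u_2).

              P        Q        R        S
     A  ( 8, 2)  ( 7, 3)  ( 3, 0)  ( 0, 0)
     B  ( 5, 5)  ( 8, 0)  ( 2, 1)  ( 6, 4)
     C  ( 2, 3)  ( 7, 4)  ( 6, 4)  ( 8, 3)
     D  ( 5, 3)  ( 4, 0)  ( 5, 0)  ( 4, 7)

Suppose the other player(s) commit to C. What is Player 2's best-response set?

u_2(P vs C) = 3
u_2(Q vs C) = 4
u_2(R vs C) = 4
u_2(S vs C) = 3
max payoff 4 at {Q,R}

P2 best: {Q,R}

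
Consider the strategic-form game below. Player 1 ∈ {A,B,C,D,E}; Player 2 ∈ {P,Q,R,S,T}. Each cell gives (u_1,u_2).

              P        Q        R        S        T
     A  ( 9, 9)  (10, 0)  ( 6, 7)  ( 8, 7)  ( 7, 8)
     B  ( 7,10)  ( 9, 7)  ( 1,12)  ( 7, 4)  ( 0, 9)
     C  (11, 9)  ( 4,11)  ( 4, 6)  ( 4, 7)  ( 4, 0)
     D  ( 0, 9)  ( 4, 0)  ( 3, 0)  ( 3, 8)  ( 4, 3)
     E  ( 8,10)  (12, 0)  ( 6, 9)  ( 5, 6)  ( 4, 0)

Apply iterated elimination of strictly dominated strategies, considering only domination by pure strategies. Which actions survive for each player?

P1 drop B (A beats it: P:9>7 Q:10>9 R:6>1 S:8>7 T:7>0)
P1 drop D (A beats it: P:9>0 Q:10>4 R:6>3 S:8>3 T:7>4)
P2 drop R (P beats it: A:9>7 C:9>6 E:10>9)
P2 drop S (P beats it: A:9>7 C:9>7 E:10>6)
P2 drop T (P beats it: A:9>8 C:9>0 E:10>0)
P1→{A,C,E} P2→{P,Q}

Remaining: P1:{A,C,E} P2:{P,Q}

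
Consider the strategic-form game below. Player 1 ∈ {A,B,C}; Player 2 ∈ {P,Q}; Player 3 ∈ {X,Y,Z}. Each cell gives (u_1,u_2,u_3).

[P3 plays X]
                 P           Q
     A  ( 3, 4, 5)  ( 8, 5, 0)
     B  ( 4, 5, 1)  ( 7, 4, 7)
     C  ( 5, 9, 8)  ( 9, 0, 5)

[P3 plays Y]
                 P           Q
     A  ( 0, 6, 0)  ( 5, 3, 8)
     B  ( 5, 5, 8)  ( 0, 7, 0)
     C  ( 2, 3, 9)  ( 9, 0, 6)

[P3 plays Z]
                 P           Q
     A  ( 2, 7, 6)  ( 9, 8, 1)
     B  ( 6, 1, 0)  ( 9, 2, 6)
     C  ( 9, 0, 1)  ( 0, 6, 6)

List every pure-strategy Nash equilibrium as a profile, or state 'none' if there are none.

(A,P,X): not NE [P1→C gives 5>3; P2→Q gives 5>4; P3→Z gives 6>5]
(A,P,Y): not NE [P1→B gives 5>0; P3→Z gives 6>0]
(A,P,Z): not NE [P1→C gives 9>2; P2→Q gives 8>7]
(A,Q,X): not NE [P1→C gives 9>8; P3→Y gives 8>0]
(A,Q,Y): not NE [P1→C gives 9>5; P2→P gives 6>3]
(A,Q,Z): not NE [P3→Y gives 8>1]
(B,P,X): not NE [P1→C gives 5>4; P3→Y gives 8>1]
(B,P,Y): not NE [P2→Q gives 7>5]
(B,P,Z): not NE [P1→C gives 9>6; P2→Q gives 2>1; P3→Y gives 8>0]
(B,Q,X): not NE [P1→C gives 9>7; P2→P gives 5>4]
(B,Q,Y): not NE [P1→C gives 9>0; P3→X gives 7>0]
(B,Q,Z): not NE [P3→X gives 7>6]
(C,P,X): not NE [P3→Y gives 9>8]
(C,P,Y): not NE [P1→B gives 5>2]
(C,P,Z): not NE [P2→Q gives 6>0; P3→Y gives 9>1]
(C,Q,X): not NE [P2→P gives 9>0; P3→Z gives 6>5]
(C,Q,Y): not NE [P2→P gives 3>0]
(C,Q,Z): not NE [P1→B gives 9>0]

Equilibria: none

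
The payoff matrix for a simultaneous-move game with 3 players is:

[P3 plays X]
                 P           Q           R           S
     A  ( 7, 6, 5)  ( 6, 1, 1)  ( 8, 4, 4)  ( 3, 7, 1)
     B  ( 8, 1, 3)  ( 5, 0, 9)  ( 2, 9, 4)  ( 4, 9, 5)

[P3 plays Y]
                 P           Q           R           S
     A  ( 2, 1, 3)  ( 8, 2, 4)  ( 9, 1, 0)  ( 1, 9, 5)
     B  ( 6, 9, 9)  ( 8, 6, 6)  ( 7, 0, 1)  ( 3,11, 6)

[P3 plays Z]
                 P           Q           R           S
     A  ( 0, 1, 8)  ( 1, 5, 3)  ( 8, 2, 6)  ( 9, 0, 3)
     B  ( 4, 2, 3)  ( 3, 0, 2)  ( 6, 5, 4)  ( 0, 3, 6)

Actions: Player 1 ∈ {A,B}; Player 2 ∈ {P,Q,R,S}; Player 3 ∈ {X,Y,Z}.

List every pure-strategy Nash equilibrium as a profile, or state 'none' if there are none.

(A,P,X): not NE [P1→B gives 8>7; P2→S gives 7>6; P3→Z gives 8>5]
(A,P,Y): not NE [P1→B gives 6>2; P2→S gives 9>1; P3→Z gives 8>3]
(A,P,Z): not NE [P1→B gives 4>0; P2→Q gives 5>1]
(A,Q,X): not NE [P2→S gives 7>1; P3→Y gives 4>1]
(A,Q,Y): not NE [P2→S gives 9>2]
(A,Q,Z): not NE [P1→B gives 3>1; P3→Y gives 4>3]
(A,R,X): not NE [P2→S gives 7>4; P3→Z gives 6>4]
(A,R,Y): not NE [P2→S gives 9>1; P3→Z gives 6>0]
(A,R,Z): not NE [P2→Q gives 5>2]
(A,S,X): not NE [P1→B gives 4>3; P3→Y gives 5>1]
(A,S,Y): not NE [P1→B gives 3>1]
(A,S,Z): not NE [P2→Q gives 5>0; P3→Y gives 5>3]
(B,P,X): not NE [P2→S gives 9>1; P3→Y gives 9>3]
(B,P,Y): not NE [P2→S gives 11>9]
(B,P,Z): not NE [P2→R gives 5>2; P3→Y gives 9>3]
(B,Q,X): not NE [P1→A gives 6>5; P2→S gives 9>0]
(B,Q,Y): not NE [P2→S gives 11>6; P3→X gives 9>6]
(B,Q,Z): not NE [P2→R gives 5>0; P3→X gives 9>2]
(B,R,X): not NE [P1→A gives 8>2]
(B,R,Y): not NE [P1→A gives 9>7; P2→S gives 11>0; P3→Z gives 4>1]
(B,R,Z): not NE [P1→A gives 8>6]
(B,S,X): not NE [P3→Z gives 6>5]
(B,S,Y): NE
(B,S,Z): not NE [P1→A gives 9>0; P2→R gives 5>3]

PSNE = {(B,S,Y)}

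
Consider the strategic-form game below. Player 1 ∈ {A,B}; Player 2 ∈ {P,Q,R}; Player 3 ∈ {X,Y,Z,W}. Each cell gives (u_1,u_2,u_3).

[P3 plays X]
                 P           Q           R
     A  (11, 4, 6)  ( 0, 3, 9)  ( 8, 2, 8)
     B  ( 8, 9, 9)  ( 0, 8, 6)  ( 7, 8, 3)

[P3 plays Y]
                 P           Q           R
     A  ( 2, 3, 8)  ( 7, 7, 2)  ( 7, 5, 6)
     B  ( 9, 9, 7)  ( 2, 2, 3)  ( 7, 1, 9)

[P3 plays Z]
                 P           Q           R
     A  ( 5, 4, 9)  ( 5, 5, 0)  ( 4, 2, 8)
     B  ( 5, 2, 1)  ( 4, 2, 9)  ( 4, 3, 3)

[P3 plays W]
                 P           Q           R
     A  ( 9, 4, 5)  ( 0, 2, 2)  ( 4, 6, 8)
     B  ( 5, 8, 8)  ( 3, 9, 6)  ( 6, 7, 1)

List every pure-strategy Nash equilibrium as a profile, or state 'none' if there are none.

(A,P,X): not NE [P3→Z gives 9>6]
(A,P,Y): not NE [P1→B gives 9>2; P2→Q gives 7>3; P3→Z gives 9>8]
(A,P,Z): not NE [P2→Q gives 5>4]
(A,P,W): not NE [P2→R gives 6>4; P3→Z gives 9>5]
(A,Q,X): not NE [P2→P gives 4>3]
(A,Q,Y): not NE [P3→X gives 9>2]
(A,Q,Z): not NE [P3→X gives 9>0]
(A,Q,W): not NE [P1→B gives 3>0; P2→R gives 6>2; P3→X gives 9>2]
(A,R,X): not NE [P2→P gives 4>2]
(A,R,Y): not NE [P2→Q gives 7>5; P3→W gives 8>6]
(A,R,Z): not NE [P2→Q gives 5>2]
(A,R,W): not NE [P1→B gives 6>4]
(B,P,X): not NE [P1→A gives 11>8]
(B,P,Y): not NE [P3→X gives 9>7]
(B,P,Z): not NE [P2→R gives 3>2; P3→X gives 9>1]
(B,P,W): not NE [P1→A gives 9>5; P2→Q gives 9>8; P3→X gives 9>8]
(B,Q,X): not NE [P2→P gives 9>8; P3→Z gives 9>6]
(B,Q,Y): not NE [P1→A gives 7>2; P2→P gives 9>2; P3→Z gives 9>3]
(B,Q,Z): not NE [P1→A gives 5>4; P2→R gives 3>2]
(B,Q,W): not NE [P3→Z gives 9>6]
(B,R,X): not NE [P1→A gives 8>7; P2→P gives 9>8; P3→Y gives 9>3]
(B,R,Y): not NE [P2→P gives 9>1]
(B,R,Z): not NE [P3→Y gives 9>3]
(B,R,W): not NE [P2→Q gives 9>7; P3→Y gives 9>1]

PSNE: ∅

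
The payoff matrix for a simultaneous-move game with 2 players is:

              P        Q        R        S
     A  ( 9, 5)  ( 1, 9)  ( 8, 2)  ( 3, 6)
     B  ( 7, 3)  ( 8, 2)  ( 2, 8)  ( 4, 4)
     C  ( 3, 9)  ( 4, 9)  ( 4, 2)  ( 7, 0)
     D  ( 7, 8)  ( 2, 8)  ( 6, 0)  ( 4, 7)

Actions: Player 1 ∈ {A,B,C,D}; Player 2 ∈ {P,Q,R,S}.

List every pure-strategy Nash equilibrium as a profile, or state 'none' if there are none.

No pure NE.

(A,P): not NE [P2→Q gives 9>5]
(A,Q): not NE [P1→B gives 8>1]
(A,R): not NE [P2→Q gives 9>2]
(A,S): not NE [P1→C gives 7>3; P2→Q gives 9>6]
(B,P): not NE [P1→A gives 9>7; P2→R gives 8>3]
(B,Q): not NE [P2→R gives 8>2]
(B,R): not NE [P1→A gives 8>2]
(B,S): not NE [P1→C gives 7>4; P2→R gives 8>4]
(C,P): not NE [P1→A gives 9>3]
(C,Q): not NE [P1→B gives 8>4]
(C,R): not NE [P1→A gives 8>4; P2→Q gives 9>2]
(C,S): not NE [P2→Q gives 9>0]
(D,P): not NE [P1→A gives 9>7]
(D,Q): not NE [P1→B gives 8>2]
(D,R): not NE [P1→A gives 8>6; P2→Q gives 8>0]
(D,S): not NE [P1→C gives 7>4; P2→Q gives 8>7]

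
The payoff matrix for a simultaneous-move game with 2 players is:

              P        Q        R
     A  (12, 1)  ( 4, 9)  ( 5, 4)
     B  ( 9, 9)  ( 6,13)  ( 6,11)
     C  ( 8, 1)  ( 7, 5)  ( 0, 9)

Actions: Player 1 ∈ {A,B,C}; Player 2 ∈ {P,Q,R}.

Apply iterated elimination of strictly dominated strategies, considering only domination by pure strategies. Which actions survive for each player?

Survivors P1:{B,C} P2:{Q,R}

P2 drop P (Q beats it: A:9>1 B:13>9 C:5>1)
P1 drop A (B beats it: Q:6>4 R:6>5)
P1→{B,C} P2→{Q,R}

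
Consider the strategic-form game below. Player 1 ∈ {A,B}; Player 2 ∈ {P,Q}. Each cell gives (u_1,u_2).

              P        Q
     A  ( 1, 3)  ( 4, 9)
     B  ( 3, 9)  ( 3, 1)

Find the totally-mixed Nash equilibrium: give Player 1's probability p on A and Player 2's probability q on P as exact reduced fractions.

P1 indiff ⇒ q·1+(1-q)·4 = q·3+(1-q)·3 ⇒ q(-2) = (1-q)(-1) ⇒ q = 1/3
P2 indiff ⇒ p·3+(1-p)·9 = p·9+(1-p)·1 ⇒ p(-6) = (1-p)(-8) ⇒ p = 4/7

p=4/7, q=1/3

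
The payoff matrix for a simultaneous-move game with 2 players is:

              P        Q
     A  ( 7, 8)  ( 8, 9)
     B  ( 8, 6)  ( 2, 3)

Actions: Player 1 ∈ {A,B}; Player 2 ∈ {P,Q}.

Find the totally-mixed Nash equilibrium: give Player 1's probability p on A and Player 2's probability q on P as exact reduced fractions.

P1 indiff ⇒ q·7+(1-q)·8 = q·8+(1-q)·2 ⇒ q(-1) = (1-q)(-6) ⇒ q = 6/7
P2 indiff ⇒ p·8+(1-p)·6 = p·9+(1-p)·3 ⇒ p(-1) = (1-p)(-3) ⇒ p = 3/4

p=3/4, q=6/7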